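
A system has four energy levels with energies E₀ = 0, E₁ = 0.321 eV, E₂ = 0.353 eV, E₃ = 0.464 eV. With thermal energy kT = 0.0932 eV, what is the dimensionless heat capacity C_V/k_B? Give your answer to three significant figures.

0.777

Eᵢ/kT = 0, 3.4442, 3.7876, 4.9785.
Z = Σ e^(−Eᵢ/kT) = e^(−0) + e^(−3.4442) + e^(−3.7876) + e^(−4.9785) = 1.0000 + 0.031930 + 0.022650 + 0.0068844 = 1.0615.
⟨E⟩ = 0.020197 eV, ⟨E²⟩ = 0.0071547 eV².
C_V/k_B = (⟨E²⟩ − ⟨E⟩²)/(kT)² = (0.0071547 − 0.00040792)/0.0086862 = 0.777.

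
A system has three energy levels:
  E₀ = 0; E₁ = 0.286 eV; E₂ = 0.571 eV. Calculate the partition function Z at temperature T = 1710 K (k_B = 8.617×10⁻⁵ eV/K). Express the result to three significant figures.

k_BT = 8.617×10⁻⁵ × 1710 K = 0.14735 eV.
Eᵢ/kT = 0, 1.9410, 3.8751.
Z = Σ e^(−Eᵢ/kT) = e^(−0) + e^(−1.9410) + e^(−3.8751) = 1.0000 + 0.14356 + 0.020752 = 1.1643.

Z = 1.16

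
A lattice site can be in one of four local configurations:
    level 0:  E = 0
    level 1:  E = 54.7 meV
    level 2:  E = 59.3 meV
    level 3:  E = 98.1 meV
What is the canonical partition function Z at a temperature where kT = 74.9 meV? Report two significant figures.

Z = 2.2

Eᵢ/kT = 0, 0.7303, 0.7917, 1.310.
Z = Σ e^(−Eᵢ/kT) = e^(−0) + e^(−0.7303) + e^(−0.7917) + e^(−1.310) = 1.000 + 0.4818 + 0.4531 + 0.2698 = 2.205.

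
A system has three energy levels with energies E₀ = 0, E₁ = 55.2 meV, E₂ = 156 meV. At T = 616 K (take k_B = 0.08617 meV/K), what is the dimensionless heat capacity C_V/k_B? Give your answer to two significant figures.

k_BT = 0.08617 × 616 K = 53.08 meV.
Eᵢ/kT = 0, 1.040, 2.939.
Z = Σ e^(−Eᵢ/kT) = e^(−0) + e^(−1.040) + e^(−2.939) = 1.000 + 0.3535 + 0.05292 = 1.406.
⟨E⟩ = 19.75 meV, ⟨E²⟩ = 1682 meV².
C_V/k_B = (⟨E²⟩ − ⟨E⟩²)/(kT)² = (1682 − 390.1)/2817 = 0.46.

0.46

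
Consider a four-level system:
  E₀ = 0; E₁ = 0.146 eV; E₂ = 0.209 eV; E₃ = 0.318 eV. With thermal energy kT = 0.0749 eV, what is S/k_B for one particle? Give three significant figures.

Eᵢ/kT = 0, 1.9493, 2.7904, 4.2457.
Z = Σ e^(−Eᵢ/kT) = e^(−0) + e^(−1.9493) + e^(−2.7904) + e^(−4.2457) = 1.0000 + 0.14237 + 0.061397 + 0.014326 = 1.2181.
⟨E⟩ = Σ EᵢPᵢ = 0.031339 eV.
S/k_B = ln Z + ⟨E⟩/kT = ln(1.2181) + 0.031339/0.0749 = 0.19729 + 0.41841 = 0.616.

0.616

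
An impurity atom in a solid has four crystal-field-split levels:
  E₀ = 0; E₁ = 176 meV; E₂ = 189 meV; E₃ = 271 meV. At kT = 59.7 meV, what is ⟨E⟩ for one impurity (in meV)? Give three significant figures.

Eᵢ/kT = 0, 2.9481, 3.1658, 4.5394.
Z = Σ e^(−Eᵢ/kT) = e^(−0) + e^(−2.9481) + e^(−3.1658) + e^(−4.5394) = 1.0000 + 0.052439 + 0.042180 + 0.010680 = 1.1053.
⟨E⟩ = Σ Eᵢ e^(−Eᵢ/kT) / Z = (0·1.0000 + 176·0.052439 + 189·0.042180 + 271·0.010680) / 1.1053 = 18.2 meV.

18.2 meV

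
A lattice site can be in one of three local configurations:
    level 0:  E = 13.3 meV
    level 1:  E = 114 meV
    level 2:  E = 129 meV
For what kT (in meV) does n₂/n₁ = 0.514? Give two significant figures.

23 meV

n₂/n₁ = exp[−(E₂−E₁)/kT] = 0.514.
⇒ (E₂−E₁)/kT = ln(1/0.514) = ln(1.946) = 0.6658.
kT = 15 meV / 0.6658 = 23 meV.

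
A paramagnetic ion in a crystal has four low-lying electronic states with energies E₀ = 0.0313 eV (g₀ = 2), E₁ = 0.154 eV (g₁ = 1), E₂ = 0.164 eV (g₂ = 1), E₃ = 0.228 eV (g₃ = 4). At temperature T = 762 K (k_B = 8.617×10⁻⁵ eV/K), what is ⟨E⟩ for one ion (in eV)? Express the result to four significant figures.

0.06181 eV

k_BT = 8.617×10⁻⁵ × 762 K = 0.0656615 eV.
Eᵢ/kT = 0.476687, 2.34536, 2.49766, 3.47235.
Z = Σ gᵢe^(−Eᵢ/kT) = 2·e^(−0.476687) + 1·e^(−2.34536) + 1·e^(−2.49766) + 4·e^(−3.47235) = 1.24167 + 0.0958127 + 0.0822773 + 0.124176 = 1.54394.
⟨E⟩ = Σ Eᵢ gᵢe^(−Eᵢ/kT) / Z = (0.0313·1.24167 + 0.154·0.0958127 + 0.164·0.0822773 + 0.228·0.124176) / 1.54394 = 0.06181 eV.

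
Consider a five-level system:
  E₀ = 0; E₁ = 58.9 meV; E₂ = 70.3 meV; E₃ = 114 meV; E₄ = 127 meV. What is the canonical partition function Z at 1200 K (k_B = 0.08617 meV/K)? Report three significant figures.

Z = 2.70

k_BT = 0.08617 × 1200 K = 103.40 meV.
Eᵢ/kT = 0, 0.56963, 0.67988, 1.1025, 1.2282.
Z = Σ e^(−Eᵢ/kT) = e^(−0) + e^(−0.56963) + e^(−0.67988) + e^(−1.1025) + e^(−1.2282) = 1.0000 + 0.56573 + 0.50668 + 0.33204 + 0.29282 = 2.6973.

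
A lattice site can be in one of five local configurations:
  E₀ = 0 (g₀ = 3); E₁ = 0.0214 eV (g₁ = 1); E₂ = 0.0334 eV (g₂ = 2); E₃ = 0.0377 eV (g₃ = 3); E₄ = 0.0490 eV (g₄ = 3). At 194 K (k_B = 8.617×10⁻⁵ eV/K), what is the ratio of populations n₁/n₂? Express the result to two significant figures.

k_BT = 8.617×10⁻⁵ × 194 K = 0.01672 eV.
n₁/n₂ = (g₁/g₂) exp[−(E₁−E₂)/kT] = (1/2) × exp(−(-0.0120 eV)/(0.01672 eV)) = (1/2) × exp(0.7177) = 1.0.

1.0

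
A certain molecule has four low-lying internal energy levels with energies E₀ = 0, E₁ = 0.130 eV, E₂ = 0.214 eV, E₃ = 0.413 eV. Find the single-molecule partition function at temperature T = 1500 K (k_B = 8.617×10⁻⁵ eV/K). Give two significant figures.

Z = 1.6

k_BT = 8.617×10⁻⁵ × 1500 K = 0.1293 eV.
Eᵢ/kT = 0, 1.005, 1.655, 3.194.
Z = Σ e^(−Eᵢ/kT) = e^(−0) + e^(−1.005) + e^(−1.655) + e^(−3.194) = 1.000 + 0.3660 + 0.1911 + 0.04101 = 1.598.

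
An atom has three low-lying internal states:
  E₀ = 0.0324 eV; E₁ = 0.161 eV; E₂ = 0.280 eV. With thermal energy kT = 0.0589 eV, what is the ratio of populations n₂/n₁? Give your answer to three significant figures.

0.133

n₂/n₁ = exp[−(E₂−E₁)/kT] = exp(−(0.119 eV)/(0.0589 eV)) = exp(-2.0204) = 0.133.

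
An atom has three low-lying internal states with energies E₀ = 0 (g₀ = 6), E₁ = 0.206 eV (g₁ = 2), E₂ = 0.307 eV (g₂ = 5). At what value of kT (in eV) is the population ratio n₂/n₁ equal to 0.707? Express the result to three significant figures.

0.0800 eV

n₂/n₁ = (g₂/g₁) exp[−(E₂−E₁)/kT] = 0.707.
⇒ (E₂−E₁)/kT = ln((5/2)/0.707) = ln(3.5361) = 1.2630.
kT = 0.101 eV / 1.2630 = 0.0800 eV.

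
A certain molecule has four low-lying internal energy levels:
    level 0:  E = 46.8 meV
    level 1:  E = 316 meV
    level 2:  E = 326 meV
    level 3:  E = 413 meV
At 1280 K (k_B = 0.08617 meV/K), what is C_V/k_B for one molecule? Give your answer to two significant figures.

0.99

k_BT = 0.08617 × 1280 K = 110.3 meV.
Eᵢ/kT = 0.4243, 2.865, 2.956, 3.744.
Z = Σ e^(−Eᵢ/kT) = e^(−0.4243) + e^(−2.865) + e^(−2.956) + e^(−3.744) = 0.6542 + 0.05698 + 0.05203 + 0.02366 = 0.7869.
⟨E⟩ = 95.76 meV, ⟨E²⟩ = 21210 meV².
C_V/k_B = (⟨E²⟩ − ⟨E⟩²)/(kT)² = (21210 − 9170)/12170 = 0.99.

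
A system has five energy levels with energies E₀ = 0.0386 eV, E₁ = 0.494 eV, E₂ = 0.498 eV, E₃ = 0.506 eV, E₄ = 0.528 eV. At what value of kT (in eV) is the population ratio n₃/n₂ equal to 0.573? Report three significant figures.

n₃/n₂ = exp[−(E₃−E₂)/kT] = 0.573.
⇒ (E₃−E₂)/kT = ln(1/0.573) = ln(1.7452) = 0.55687.
kT = 0.008 eV / 0.55687 = 0.0144 eV.

0.0144 eV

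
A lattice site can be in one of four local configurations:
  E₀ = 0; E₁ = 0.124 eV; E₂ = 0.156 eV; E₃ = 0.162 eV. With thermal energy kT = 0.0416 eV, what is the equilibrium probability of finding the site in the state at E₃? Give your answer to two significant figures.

0.019

Eᵢ/kT = 0, 2.981, 3.750, 3.894.
Z = Σ e^(−Eᵢ/kT) = e^(−0) + e^(−2.981) + e^(−3.750) + e^(−3.894) = 1.000 + 0.05074 + 0.02352 + 0.02036 = 1.095.
P₃ = e^(−E₃/kT) / Z = 0.02036/1.095 = 0.019.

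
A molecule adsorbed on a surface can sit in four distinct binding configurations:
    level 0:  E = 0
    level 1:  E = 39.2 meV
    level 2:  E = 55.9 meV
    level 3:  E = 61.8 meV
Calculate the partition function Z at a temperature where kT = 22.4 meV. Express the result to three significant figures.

Z = 1.32

Eᵢ/kT = 0, 1.7500, 2.4955, 2.7589.
Z = Σ e^(−Eᵢ/kT) = e^(−0) + e^(−1.7500) + e^(−2.4955) + e^(−2.7589) = 1.0000 + 0.17377 + 0.082455 + 0.063361 = 1.3196.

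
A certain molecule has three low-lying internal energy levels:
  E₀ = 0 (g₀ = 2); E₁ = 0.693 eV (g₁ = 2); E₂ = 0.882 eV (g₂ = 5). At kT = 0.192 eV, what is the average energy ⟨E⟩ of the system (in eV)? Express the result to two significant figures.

Eᵢ/kT = 0, 3.609, 4.594.
Z = Σ gᵢe^(−Eᵢ/kT) = 2·e^(−0) + 2·e^(−3.609) + 5·e^(−4.594) = 2.000 + 0.05416 + 0.05056 = 2.105.
⟨E⟩ = Σ Eᵢ gᵢe^(−Eᵢ/kT) / Z = (0·2.000 + 0.693·0.05416 + 0.882·0.05056) / 2.105 = 0.039 eV.

0.039 eV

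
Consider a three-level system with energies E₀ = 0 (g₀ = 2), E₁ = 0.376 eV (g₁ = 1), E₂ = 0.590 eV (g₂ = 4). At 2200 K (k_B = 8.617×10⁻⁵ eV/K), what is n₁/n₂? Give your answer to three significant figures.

0.773

k_BT = 8.617×10⁻⁵ × 2200 K = 0.18957 eV.
n₁/n₂ = (g₁/g₂) exp[−(E₁−E₂)/kT] = (1/4) × exp(−(-0.214 eV)/(0.18957 eV)) = (1/4) × exp(1.1289) = 0.773.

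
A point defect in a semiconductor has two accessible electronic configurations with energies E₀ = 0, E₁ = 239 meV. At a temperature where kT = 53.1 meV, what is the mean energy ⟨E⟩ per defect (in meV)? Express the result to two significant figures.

2.6 meV

Eᵢ/kT = 0, 4.501.
Z = Σ e^(−Eᵢ/kT) = e^(−0) + e^(−4.501) = 1.000 + 0.01110 = 1.011.
⟨E⟩ = Σ Eᵢ e^(−Eᵢ/kT) / Z = (0·1.000 + 239·0.01110) / 1.011 = 2.6 meV.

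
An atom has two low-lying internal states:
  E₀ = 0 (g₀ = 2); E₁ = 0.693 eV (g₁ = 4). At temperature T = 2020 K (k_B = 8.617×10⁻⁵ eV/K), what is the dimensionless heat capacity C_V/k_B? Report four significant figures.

0.5498

k_BT = 8.617×10⁻⁵ × 2020 K = 0.174063 eV.
Eᵢ/kT = 0, 3.98132.
Z = Σ gᵢe^(−Eᵢ/kT) = 2·e^(−0) + 4·e^(−3.98132) = 2.00000 + 0.0746440 = 2.07464.
⟨E⟩ = 0.0249336 eV, ⟨E²⟩ = 0.0172790 eV².
C_V/k_B = (⟨E²⟩ − ⟨E⟩²)/(kT)² = (0.0172790 − 0.000621684)/0.0302979 = 0.5498.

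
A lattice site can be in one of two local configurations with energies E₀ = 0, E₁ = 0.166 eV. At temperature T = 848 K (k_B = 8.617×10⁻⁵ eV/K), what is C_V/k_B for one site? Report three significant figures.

k_BT = 8.617×10⁻⁵ × 848 K = 0.073072 eV.
Eᵢ/kT = 0, 2.2717.
Z = Σ e^(−Eᵢ/kT) = e^(−0) + e^(−2.2717) = 1.0000 + 0.10314 = 1.1031.
⟨E⟩ = 0.015521 eV, ⟨E²⟩ = 0.0025765 eV².
C_V/k_B = (⟨E²⟩ − ⟨E⟩²)/(kT)² = (0.0025765 − 0.00024090)/0.0053395 = 0.437.

0.437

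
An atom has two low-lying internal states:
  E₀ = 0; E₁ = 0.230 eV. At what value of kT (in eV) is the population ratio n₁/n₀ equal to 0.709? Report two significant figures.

n₁/n₀ = exp[−(E₁−E₀)/kT] = 0.709.
⇒ (E₁−E₀)/kT = ln(1/0.709) = ln(1.410) = 0.3436.
kT = 0.230 eV / 0.3436 = 0.67 eV.

0.67 eV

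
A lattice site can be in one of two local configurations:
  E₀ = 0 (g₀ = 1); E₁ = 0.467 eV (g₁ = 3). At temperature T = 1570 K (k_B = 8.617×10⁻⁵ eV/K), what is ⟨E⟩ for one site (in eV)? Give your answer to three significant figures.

k_BT = 8.617×10⁻⁵ × 1570 K = 0.13529 eV.
Eᵢ/kT = 0, 3.4518.
Z = Σ gᵢe^(−Eᵢ/kT) = 1·e^(−0) + 3·e^(−3.4518) = 1.0000 + 0.095066 = 1.0951.
⟨E⟩ = Σ Eᵢ gᵢe^(−Eᵢ/kT) / Z = (0·1.0000 + 0.467·0.095066) / 1.0951 = 0.0405 eV.

0.0405 eV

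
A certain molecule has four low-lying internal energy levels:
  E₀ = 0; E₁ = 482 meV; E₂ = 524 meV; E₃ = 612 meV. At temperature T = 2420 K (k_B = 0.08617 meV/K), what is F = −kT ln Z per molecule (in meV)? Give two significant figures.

-44 meV

k_BT = 0.08617 × 2420 K = 208.5 meV.
Eᵢ/kT = 0, 2.312, 2.513, 2.935.
Z = Σ e^(−Eᵢ/kT) = e^(−0) + e^(−2.312) + e^(−2.513) + e^(−2.935) = 1.000 + 0.09906 + 0.08102 + 0.05313 = 1.233.
F = −kT ln Z = −208.5 × ln(1.233) = −208.5 × 0.2095 = -44 meV.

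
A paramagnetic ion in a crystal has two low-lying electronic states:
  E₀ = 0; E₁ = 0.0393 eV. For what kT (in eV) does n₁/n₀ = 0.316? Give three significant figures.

n₁/n₀ = exp[−(E₁−E₀)/kT] = 0.316.
⇒ (E₁−E₀)/kT = ln(1/0.316) = ln(3.1646) = 1.1520.
kT = 0.0393 eV / 1.1520 = 0.0341 eV.

0.0341 eV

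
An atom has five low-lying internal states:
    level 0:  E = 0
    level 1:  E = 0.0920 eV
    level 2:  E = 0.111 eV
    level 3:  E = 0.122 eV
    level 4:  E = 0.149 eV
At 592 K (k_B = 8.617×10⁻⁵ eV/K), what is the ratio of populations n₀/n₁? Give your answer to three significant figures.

k_BT = 8.617×10⁻⁵ × 592 K = 0.051013 eV.
n₀/n₁ = exp[−(E₀−E₁)/kT] = exp(−(-0.0920 eV)/(0.051013 eV)) = exp(1.8035) = 6.07.

6.07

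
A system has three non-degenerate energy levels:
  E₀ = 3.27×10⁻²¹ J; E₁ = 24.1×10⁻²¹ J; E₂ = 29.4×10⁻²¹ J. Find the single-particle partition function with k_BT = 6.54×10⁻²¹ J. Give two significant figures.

Z = 0.64

Eᵢ/kT = 0.5000, 3.685, 4.495.
Z = Σ e^(−Eᵢ/kT) = e^(−0.5000) + e^(−3.685) + e^(−4.495) = 0.6065 + 0.02510 + 0.01116 = 0.6428.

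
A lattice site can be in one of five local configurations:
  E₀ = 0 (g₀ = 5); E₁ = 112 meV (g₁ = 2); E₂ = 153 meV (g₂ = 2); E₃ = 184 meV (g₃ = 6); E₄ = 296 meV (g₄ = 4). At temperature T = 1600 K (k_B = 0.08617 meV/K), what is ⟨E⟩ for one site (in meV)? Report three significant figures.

73.2 meV

k_BT = 0.08617 × 1600 K = 137.87 meV.
Eᵢ/kT = 0, 0.81236, 1.1097, 1.3346, 2.1470.
Z = Σ gᵢe^(−Eᵢ/kT) = 5·e^(−0) + 2·e^(−0.81236) + 2·e^(−1.1097) + 6·e^(−1.3346) + 4·e^(−2.1470) = 5.0000 + 0.88762 + 0.65932 + 1.5796 + 0.46734 = 8.5939.
⟨E⟩ = Σ Eᵢ gᵢe^(−Eᵢ/kT) / Z = (0·5.0000 + 112·0.88762 + 153·0.65932 + 184·1.5796 + 296·0.46734) / 8.5939 = 73.2 meV.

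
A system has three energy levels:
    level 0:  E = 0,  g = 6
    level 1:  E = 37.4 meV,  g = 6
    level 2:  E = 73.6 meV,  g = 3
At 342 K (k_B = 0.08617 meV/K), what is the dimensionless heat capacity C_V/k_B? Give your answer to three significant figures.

k_BT = 0.08617 × 342 K = 29.470 meV.
Eᵢ/kT = 0, 1.2691, 2.4975.
Z = Σ gᵢe^(−Eᵢ/kT) = 6·e^(−0) + 6·e^(−1.2691) + 3·e^(−2.4975) = 6.0000 + 1.6865 + 0.24687 = 7.9334.
⟨E⟩ = 10.241 meV, ⟨E²⟩ = 465.92 meV².
C_V/k_B = (⟨E²⟩ − ⟨E⟩²)/(kT)² = (465.92 − 104.88)/868.48 = 0.416.

0.416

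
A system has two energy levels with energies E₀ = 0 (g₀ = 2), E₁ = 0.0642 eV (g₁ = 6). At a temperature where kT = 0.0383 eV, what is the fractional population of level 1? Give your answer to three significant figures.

Eᵢ/kT = 0, 1.6762.
Z = Σ gᵢe^(−Eᵢ/kT) = 2·e^(−0) + 6·e^(−1.6762) = 2.0000 + 1.1225 = 3.1225.
P₁ = g₁ e^(−E₁/kT) / Z = 1.1225/3.1225 = 0.359.

0.359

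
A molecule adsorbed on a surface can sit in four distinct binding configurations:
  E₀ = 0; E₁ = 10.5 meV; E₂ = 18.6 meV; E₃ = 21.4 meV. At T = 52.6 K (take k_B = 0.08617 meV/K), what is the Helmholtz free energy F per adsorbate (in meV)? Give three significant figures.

-0.530 meV

k_BT = 0.08617 × 52.6 K = 4.5325 meV.
Eᵢ/kT = 0, 2.3166, 4.1037, 4.7215.
Z = Σ e^(−Eᵢ/kT) = e^(−0) + e^(−2.3166) + e^(−4.1037) + e^(−4.7215) = 1.0000 + 0.098608 + 0.016511 + 0.0089018 = 1.1240.
F = −kT ln Z = −4.5325 × ln(1.1240) = −4.5325 × 0.11689 = -0.530 meV.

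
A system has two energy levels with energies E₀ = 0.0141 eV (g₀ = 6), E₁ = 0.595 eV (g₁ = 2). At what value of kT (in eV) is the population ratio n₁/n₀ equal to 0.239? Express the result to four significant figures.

n₁/n₀ = (g₁/g₀) exp[−(E₁−E₀)/kT] = 0.239.
⇒ (E₁−E₀)/kT = ln((2/6)/0.239) = ln(1.39470) = 0.332679.
kT = 0.5809 eV / 0.332679 = 1.746 eV.

1.746 eV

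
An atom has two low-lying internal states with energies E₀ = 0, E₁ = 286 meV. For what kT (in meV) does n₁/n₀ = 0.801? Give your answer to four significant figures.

1289 meV

n₁/n₀ = exp[−(E₁−E₀)/kT] = 0.801.
⇒ (E₁−E₀)/kT = ln(1/0.801) = ln(1.24844) = 0.221895.
kT = 286 meV / 0.221895 = 1289 meV.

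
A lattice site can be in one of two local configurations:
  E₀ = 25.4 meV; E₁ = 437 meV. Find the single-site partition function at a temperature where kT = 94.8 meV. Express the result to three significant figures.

Eᵢ/kT = 0.26793, 4.6097.
Z = Σ e^(−Eᵢ/kT) = e^(−0.26793) + e^(−4.6097) = 0.76496 + 0.0099548 = 0.77491.

Z = 0.775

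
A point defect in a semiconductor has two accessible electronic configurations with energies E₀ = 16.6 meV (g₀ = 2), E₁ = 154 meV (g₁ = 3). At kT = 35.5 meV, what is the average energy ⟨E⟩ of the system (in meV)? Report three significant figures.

20.8 meV

Eᵢ/kT = 0.46761, 4.3380.
Z = Σ gᵢe^(−Eᵢ/kT) = 2·e^(−0.46761) + 3·e^(−4.3380) = 1.2530 + 0.039188 = 1.2922.
⟨E⟩ = Σ Eᵢ gᵢe^(−Eᵢ/kT) / Z = (16.6·1.2530 + 154·0.039188) / 1.2922 = 20.8 meV.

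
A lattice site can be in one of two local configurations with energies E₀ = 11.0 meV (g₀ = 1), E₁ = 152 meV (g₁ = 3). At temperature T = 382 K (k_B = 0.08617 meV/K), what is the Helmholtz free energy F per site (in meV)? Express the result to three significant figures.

k_BT = 0.08617 × 382 K = 32.917 meV.
Eᵢ/kT = 0.33417, 4.6177.
Z = Σ gᵢe^(−Eᵢ/kT) = 1·e^(−0.33417) + 3·e^(−4.6177) = 0.71593 + 0.029626 = 0.74556.
F = −kT ln Z = −32.917 × ln(0.74556) = −32.917 × -0.29362 = 9.67 meV.

9.67 meV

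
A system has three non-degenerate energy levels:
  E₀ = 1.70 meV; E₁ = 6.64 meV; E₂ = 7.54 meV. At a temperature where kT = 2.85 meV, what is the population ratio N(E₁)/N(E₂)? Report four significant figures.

n₁/n₂ = exp[−(E₁−E₂)/kT] = exp(−(-0.90 meV)/(2.85 meV)) = exp(0.315789) = 1.371.

1.371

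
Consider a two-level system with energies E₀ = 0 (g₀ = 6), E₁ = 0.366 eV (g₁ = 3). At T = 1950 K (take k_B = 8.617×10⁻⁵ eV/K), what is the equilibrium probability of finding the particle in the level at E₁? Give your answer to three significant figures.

k_BT = 8.617×10⁻⁵ × 1950 K = 0.16803 eV.
Eᵢ/kT = 0, 2.1782.
Z = Σ gᵢe^(−Eᵢ/kT) = 6·e^(−0) + 3·e^(−2.1782) = 6.0000 + 0.33974 = 6.3397.
P₁ = g₁ e^(−E₁/kT) / Z = 0.33974/6.3397 = 0.0536.

0.0536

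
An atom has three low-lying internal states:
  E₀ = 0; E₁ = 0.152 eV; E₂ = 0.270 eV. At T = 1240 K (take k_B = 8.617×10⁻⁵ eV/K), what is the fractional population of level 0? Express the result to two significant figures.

0.76

k_BT = 8.617×10⁻⁵ × 1240 K = 0.1069 eV.
Eᵢ/kT = 0, 1.422, 2.526.
Z = Σ e^(−Eᵢ/kT) = e^(−0) + e^(−1.422) + e^(−2.526) = 1.000 + 0.2412 + 0.07998 = 1.321.
P₀ = e^(−E₀/kT) / Z = 1.000/1.321 = 0.76.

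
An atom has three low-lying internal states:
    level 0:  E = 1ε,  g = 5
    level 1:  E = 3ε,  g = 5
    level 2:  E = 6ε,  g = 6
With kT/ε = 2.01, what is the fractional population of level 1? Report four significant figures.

Eᵢ/kT = 0.497512, 1.49254, 2.98507.
Z = Σ gᵢe^(−Eᵢ/kT) = 5·e^(−0.497512) + 5·e^(−1.49254) + 6·e^(−2.98507) = 3.04021 + 1.12400 + 0.303216 = 4.46743.
P₁ = g₁ e^(−E₁/kT) / Z = 1.12400/4.46743 = 0.2516.

0.2516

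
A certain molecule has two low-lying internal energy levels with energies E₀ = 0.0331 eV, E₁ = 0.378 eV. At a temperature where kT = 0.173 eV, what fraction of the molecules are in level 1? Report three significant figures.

Eᵢ/kT = 0.19133, 2.1850.
Z = Σ e^(−Eᵢ/kT) = e^(−0.19133) + e^(−2.1850) = 0.82586 + 0.11248 = 0.93834.
P₁ = e^(−E₁/kT) / Z = 0.11248/0.93834 = 0.120.

0.120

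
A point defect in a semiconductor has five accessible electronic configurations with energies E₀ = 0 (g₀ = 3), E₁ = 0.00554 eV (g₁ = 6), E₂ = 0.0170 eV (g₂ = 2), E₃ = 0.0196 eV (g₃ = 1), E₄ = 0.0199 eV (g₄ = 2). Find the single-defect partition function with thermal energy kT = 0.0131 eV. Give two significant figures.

Z = 8.1

Eᵢ/kT = 0, 0.4229, 1.298, 1.496, 1.519.
Z = Σ gᵢe^(−Eᵢ/kT) = 3·e^(−0) + 6·e^(−0.4229) + 2·e^(−1.298) + 1·e^(−1.496) + 2·e^(−1.519) = 3.000 + 3.931 + 0.5462 + 0.2240 + 0.4379 = 8.139.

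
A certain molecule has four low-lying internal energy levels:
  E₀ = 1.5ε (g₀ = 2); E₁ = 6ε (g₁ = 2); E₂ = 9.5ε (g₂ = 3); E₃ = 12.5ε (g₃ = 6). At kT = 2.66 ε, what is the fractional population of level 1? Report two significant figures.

Eᵢ/kT = 0.5639, 2.256, 3.571, 4.699.
Z = Σ gᵢe^(−Eᵢ/kT) = 2·e^(−0.5639) + 2·e^(−2.256) + 3·e^(−3.571) + 6·e^(−4.699) = 1.138 + 0.2095 + 0.08438 + 0.05463 = 1.487.
P₁ = g₁ e^(−E₁/kT) / Z = 0.2095/1.487 = 0.14.

0.14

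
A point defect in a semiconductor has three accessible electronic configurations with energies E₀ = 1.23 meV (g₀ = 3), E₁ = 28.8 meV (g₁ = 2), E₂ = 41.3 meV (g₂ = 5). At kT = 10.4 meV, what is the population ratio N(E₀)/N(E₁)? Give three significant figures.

n₀/n₁ = (g₀/g₁) exp[−(E₀−E₁)/kT] = (3/2) × exp(−(-27.57 meV)/(10.4 meV)) = (3/2) × exp(2.6510) = 21.3.

21.3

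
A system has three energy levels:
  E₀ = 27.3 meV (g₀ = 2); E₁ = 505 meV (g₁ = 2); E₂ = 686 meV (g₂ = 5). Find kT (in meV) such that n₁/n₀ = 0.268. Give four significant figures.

362.8 meV

n₁/n₀ = (g₁/g₀) exp[−(E₁−E₀)/kT] = 0.268.
⇒ (E₁−E₀)/kT = ln((2/2)/0.268) = ln(3.73134) = 1.31677.
kT = 477.7 meV / 1.31677 = 362.8 meV.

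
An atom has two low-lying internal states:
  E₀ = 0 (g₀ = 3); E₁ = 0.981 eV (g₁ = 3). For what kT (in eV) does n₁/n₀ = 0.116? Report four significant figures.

0.4554 eV

n₁/n₀ = (g₁/g₀) exp[−(E₁−E₀)/kT] = 0.116.
⇒ (E₁−E₀)/kT = ln((3/3)/0.116) = ln(8.62069) = 2.15417.
kT = 0.981 eV / 2.15417 = 0.4554 eV.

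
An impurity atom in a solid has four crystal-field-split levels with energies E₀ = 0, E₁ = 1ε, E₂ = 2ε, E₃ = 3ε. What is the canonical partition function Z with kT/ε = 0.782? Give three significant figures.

Z = 1.38

Eᵢ/kT = 0, 1.2788, 2.5575, 3.8363.
Z = Σ e^(−Eᵢ/kT) = e^(−0) + e^(−1.2788) + e^(−2.5575) + e^(−3.8363) = 1.0000 + 0.27837 + 0.077498 + 0.021573 = 1.3774.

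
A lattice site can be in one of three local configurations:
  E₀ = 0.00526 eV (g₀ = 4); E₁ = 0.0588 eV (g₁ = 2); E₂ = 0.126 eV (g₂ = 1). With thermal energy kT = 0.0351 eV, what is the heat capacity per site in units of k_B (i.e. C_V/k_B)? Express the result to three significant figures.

Eᵢ/kT = 0.14986, 1.6752, 3.5897.
Z = Σ gᵢe^(−Eᵢ/kT) = 4·e^(−0.14986) + 2·e^(−1.6752) + 1·e^(−3.5897) = 3.4433 + 0.37454 + 0.027607 = 3.8454.
⟨E⟩ = 0.011342 eV, ⟨E²⟩ = 0.00047550 eV².
C_V/k_B = (⟨E²⟩ − ⟨E⟩²)/(kT)² = (0.00047550 − 0.00012864)/0.0012320 = 0.282.

0.282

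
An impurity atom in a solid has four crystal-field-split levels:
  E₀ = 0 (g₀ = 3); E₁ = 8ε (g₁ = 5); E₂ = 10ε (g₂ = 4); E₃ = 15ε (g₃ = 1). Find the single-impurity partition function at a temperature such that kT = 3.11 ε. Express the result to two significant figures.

Z = 3.6

Eᵢ/kT = 0, 2.572, 3.215, 4.823.
Z = Σ gᵢe^(−Eᵢ/kT) = 3·e^(−0) + 5·e^(−2.572) + 4·e^(−3.215) + 1·e^(−4.823) = 3.000 + 0.3819 + 0.1606 + 0.008043 = 3.551.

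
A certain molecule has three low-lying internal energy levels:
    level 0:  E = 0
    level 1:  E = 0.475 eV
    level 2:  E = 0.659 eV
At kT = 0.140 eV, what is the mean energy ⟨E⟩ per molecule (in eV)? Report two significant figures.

0.021 eV

Eᵢ/kT = 0, 3.393, 4.707.
Z = Σ e^(−Eᵢ/kT) = e^(−0) + e^(−3.393) + e^(−4.707) = 1.000 + 0.03361 + 0.009032 = 1.043.
⟨E⟩ = Σ Eᵢ e^(−Eᵢ/kT) / Z = (0·1.000 + 0.475·0.03361 + 0.659·0.009032) / 1.043 = 0.021 eV.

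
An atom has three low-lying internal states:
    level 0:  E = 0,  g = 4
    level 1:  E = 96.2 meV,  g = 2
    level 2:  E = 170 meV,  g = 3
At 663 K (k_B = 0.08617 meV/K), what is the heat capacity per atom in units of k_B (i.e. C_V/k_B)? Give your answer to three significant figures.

0.475

k_BT = 0.08617 × 663 K = 57.131 meV.
Eᵢ/kT = 0, 1.6838, 2.9756.
Z = Σ gᵢe^(−Eᵢ/kT) = 4·e^(−0) + 2·e^(−1.6838) + 3·e^(−2.9756) = 4.0000 + 0.37133 + 0.15305 = 4.5244.
⟨E⟩ = 13.646 meV, ⟨E²⟩ = 1737.2 meV².
C_V/k_B = (⟨E²⟩ − ⟨E⟩²)/(kT)² = (1737.2 − 186.21)/3264.0 = 0.475.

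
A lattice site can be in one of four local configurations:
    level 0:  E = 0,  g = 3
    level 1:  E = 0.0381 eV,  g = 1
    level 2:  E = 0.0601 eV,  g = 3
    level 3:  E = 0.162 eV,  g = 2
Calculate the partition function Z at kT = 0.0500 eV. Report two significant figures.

Eᵢ/kT = 0, 0.7620, 1.202, 3.240.
Z = Σ gᵢe^(−Eᵢ/kT) = 3·e^(−0) + 1·e^(−0.7620) + 3·e^(−1.202) + 2·e^(−3.240) = 3.000 + 0.4667 + 0.9018 + 0.07833 = 4.447.

Z = 4.4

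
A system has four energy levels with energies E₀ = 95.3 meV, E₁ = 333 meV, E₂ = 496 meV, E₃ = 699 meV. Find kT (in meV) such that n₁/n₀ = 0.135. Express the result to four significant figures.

n₁/n₀ = exp[−(E₁−E₀)/kT] = 0.135.
⇒ (E₁−E₀)/kT = ln(1/0.135) = ln(7.40741) = 2.00248.
kT = 237.7 meV / 2.00248 = 118.7 meV.

118.7 meV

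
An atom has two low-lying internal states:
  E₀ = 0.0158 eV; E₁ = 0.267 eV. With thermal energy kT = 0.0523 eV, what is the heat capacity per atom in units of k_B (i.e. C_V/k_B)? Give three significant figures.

0.186

Eᵢ/kT = 0.30210, 5.1052.
Z = Σ e^(−Eᵢ/kT) = e^(−0.30210) + e^(−5.1052) = 0.73926 + 0.0060651 = 0.74533.
⟨E⟩ = 0.017844 eV, ⟨E²⟩ = 0.00082772 eV².
C_V/k_B = (⟨E²⟩ − ⟨E⟩²)/(kT)² = (0.00082772 − 0.00031841)/0.0027353 = 0.186.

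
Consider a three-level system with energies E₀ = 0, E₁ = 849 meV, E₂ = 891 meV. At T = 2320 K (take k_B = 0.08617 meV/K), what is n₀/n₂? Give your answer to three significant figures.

86.2

k_BT = 0.08617 × 2320 K = 199.91 meV.
n₀/n₂ = exp[−(E₀−E₂)/kT] = exp(−(-891 meV)/(199.91 meV)) = exp(4.4570) = 86.2.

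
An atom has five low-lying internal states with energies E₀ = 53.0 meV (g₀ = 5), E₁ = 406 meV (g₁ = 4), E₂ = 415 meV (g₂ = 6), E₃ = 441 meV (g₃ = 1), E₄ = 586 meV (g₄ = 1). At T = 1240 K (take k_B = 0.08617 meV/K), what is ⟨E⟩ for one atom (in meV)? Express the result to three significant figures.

78.9 meV

k_BT = 0.08617 × 1240 K = 106.85 meV.
Eᵢ/kT = 0.49602, 3.7997, 3.8839, 4.1273, 5.4843.
Z = Σ gᵢe^(−Eᵢ/kT) = 5·e^(−0.49602) + 4·e^(−3.7997) + 6·e^(−3.8839) + 1·e^(−4.1273) + 1·e^(−5.4843) = 3.0447 + 0.089510 + 0.12342 + 0.016126 + 0.0041514 = 3.2779.
⟨E⟩ = Σ Eᵢ gᵢe^(−Eᵢ/kT) / Z = (53.0·3.0447 + 406·0.089510 + 415·0.12342 + 441·0.016126 + 586·0.0041514) / 3.2779 = 78.9 meV.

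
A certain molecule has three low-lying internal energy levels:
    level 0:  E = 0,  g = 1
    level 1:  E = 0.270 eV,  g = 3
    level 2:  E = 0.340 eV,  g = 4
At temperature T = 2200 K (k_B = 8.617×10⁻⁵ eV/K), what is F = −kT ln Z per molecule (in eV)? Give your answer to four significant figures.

k_BT = 8.617×10⁻⁵ × 2200 K = 0.189574 eV.
Eᵢ/kT = 0, 1.42425, 1.79349.
Z = Σ gᵢe^(−Eᵢ/kT) = 1·e^(−0) + 3·e^(−1.42425) + 4·e^(−1.79349) = 1.00000 + 0.722067 + 0.665514 = 2.38758.
F = −kT ln Z = −0.189574 × ln(2.38758) = −0.189574 × 0.870280 = -0.1650 eV.

-0.1650 eV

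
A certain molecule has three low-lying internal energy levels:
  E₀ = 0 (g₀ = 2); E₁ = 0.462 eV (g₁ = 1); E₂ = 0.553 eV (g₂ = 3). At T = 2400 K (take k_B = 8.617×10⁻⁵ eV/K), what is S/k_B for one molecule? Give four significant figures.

k_BT = 8.617×10⁻⁵ × 2400 K = 0.206808 eV.
Eᵢ/kT = 0, 2.23396, 2.67398.
Z = Σ gᵢe^(−Eᵢ/kT) = 2·e^(−0) + 1·e^(−2.23396) + 3·e^(−2.67398) = 2.00000 + 0.107103 + 0.206931 = 2.31403.
⟨E⟩ = Σ EᵢPᵢ = 0.0708350 eV.
S/k_B = ln Z + ⟨E⟩/kT = ln(2.31403) + 0.0708350/0.206808 = 0.838991 + 0.342516 = 1.182.

1.182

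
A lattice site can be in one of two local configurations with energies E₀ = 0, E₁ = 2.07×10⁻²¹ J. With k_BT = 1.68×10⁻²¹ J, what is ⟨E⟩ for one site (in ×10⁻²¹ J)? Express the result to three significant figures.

0.467 ×10⁻²¹ J

Eᵢ/kT = 0, 1.2321.
Z = Σ e^(−Eᵢ/kT) = e^(−0) + e^(−1.2321) = 1.0000 + 0.29168 = 1.2917.
⟨E⟩ = Σ Eᵢ e^(−Eᵢ/kT) / Z = (0·1.0000 + 2.07·0.29168) / 1.2917 = 0.467 ×10⁻²¹ J.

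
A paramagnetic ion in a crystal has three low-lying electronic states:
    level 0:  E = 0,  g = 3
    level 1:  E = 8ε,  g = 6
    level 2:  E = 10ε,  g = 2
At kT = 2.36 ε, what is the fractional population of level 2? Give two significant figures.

Eᵢ/kT = 0, 3.390, 4.237.
Z = Σ gᵢe^(−Eᵢ/kT) = 3·e^(−0) + 6·e^(−3.390) + 2·e^(−4.237) = 3.000 + 0.2023 + 0.02890 = 3.231.
P₂ = g₂ e^(−E₂/kT) / Z = 0.02890/3.231 = 0.0089.

0.0089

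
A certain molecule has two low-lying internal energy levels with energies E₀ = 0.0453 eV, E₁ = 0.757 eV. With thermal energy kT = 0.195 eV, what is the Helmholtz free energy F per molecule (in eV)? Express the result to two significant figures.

Eᵢ/kT = 0.2323, 3.882.
Z = Σ e^(−Eᵢ/kT) = e^(−0.2323) + e^(−3.882) = 0.7927 + 0.02061 = 0.8133.
F = −kT ln Z = −0.195 × ln(0.8133) = −0.195 × -0.2067 = 0.040 eV.

0.040 eV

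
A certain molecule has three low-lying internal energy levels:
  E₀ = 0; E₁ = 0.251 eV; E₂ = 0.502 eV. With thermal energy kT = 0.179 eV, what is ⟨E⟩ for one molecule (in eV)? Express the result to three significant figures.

Eᵢ/kT = 0, 1.4022, 2.8045.
Z = Σ e^(−Eᵢ/kT) = e^(−0) + e^(−1.4022) + e^(−2.8045) = 1.0000 + 0.24606 + 0.060537 = 1.3066.
⟨E⟩ = Σ Eᵢ e^(−Eᵢ/kT) / Z = (0·1.0000 + 0.251·0.24606 + 0.502·0.060537) / 1.3066 = 0.0705 eV.

0.0705 eV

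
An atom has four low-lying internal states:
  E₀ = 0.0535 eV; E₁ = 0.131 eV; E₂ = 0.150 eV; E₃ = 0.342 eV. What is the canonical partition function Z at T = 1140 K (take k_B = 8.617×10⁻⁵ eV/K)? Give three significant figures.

Z = 1.09

k_BT = 8.617×10⁻⁵ × 1140 K = 0.098234 eV.
Eᵢ/kT = 0.54462, 1.3336, 1.5270, 3.4815.
Z = Σ e^(−Eᵢ/kT) = e^(−0.54462) + e^(−1.3336) + e^(−1.5270) + e^(−3.4815) = 0.58006 + 0.26353 + 0.21719 + 0.030761 = 1.0915.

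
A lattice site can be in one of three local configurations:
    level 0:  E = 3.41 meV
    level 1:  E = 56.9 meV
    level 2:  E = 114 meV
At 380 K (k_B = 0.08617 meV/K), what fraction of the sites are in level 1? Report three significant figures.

0.159

k_BT = 0.08617 × 380 K = 32.745 meV.
Eᵢ/kT = 0.10414, 1.7377, 3.4814.
Z = Σ e^(−Eᵢ/kT) = e^(−0.10414) + e^(−1.7377) + e^(−3.4814) = 0.90110 + 0.17592 + 0.030764 = 1.1078.
P₁ = e^(−E₁/kT) / Z = 0.17592/1.1078 = 0.159.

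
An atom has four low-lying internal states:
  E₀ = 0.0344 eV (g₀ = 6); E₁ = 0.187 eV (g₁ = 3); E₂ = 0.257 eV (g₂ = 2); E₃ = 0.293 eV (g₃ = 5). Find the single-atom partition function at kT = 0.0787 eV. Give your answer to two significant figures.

Eᵢ/kT = 0.4371, 2.376, 3.266, 3.723.
Z = Σ gᵢe^(−Eᵢ/kT) = 6·e^(−0.4371) + 3·e^(−2.376) + 2·e^(−3.266) + 5·e^(−3.723) = 3.875 + 0.2788 + 0.07632 + 0.1208 = 4.351.

Z = 4.4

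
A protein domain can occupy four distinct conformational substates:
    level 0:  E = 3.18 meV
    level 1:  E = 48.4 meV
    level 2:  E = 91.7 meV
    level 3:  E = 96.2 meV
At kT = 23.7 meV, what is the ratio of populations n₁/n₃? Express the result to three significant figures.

n₁/n₃ = exp[−(E₁−E₃)/kT] = exp(−(-47.8 meV)/(23.7 meV)) = exp(2.0169) = 7.51.

7.51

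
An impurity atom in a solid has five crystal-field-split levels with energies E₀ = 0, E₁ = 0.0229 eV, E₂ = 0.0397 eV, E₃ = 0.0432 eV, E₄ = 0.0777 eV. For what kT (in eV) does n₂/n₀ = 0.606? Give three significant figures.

0.0793 eV

n₂/n₀ = exp[−(E₂−E₀)/kT] = 0.606.
⇒ (E₂−E₀)/kT = ln(1/0.606) = ln(1.6502) = 0.50090.
kT = 0.0397 eV / 0.50090 = 0.0793 eV.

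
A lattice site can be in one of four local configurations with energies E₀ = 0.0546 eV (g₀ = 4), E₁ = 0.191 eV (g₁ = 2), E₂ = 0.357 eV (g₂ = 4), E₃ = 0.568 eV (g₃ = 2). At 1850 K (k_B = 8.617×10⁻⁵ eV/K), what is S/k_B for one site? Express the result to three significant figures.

2.09

k_BT = 8.617×10⁻⁵ × 1850 K = 0.15941 eV.
Eᵢ/kT = 0.34251, 1.1982, 2.2395, 3.5631.
Z = Σ gᵢe^(−Eᵢ/kT) = 4·e^(−0.34251) + 2·e^(−1.1982) + 4·e^(−2.2395) + 2·e^(−3.5631) = 2.8399 + 0.60347 + 0.42605 + 0.056702 = 3.9261.
⟨E⟩ = Σ EᵢPᵢ = 0.11580 eV.
S/k_B = ln Z + ⟨E⟩/kT = ln(3.9261) + 0.11580/0.15941 = 1.3676 + 0.72643 = 2.09.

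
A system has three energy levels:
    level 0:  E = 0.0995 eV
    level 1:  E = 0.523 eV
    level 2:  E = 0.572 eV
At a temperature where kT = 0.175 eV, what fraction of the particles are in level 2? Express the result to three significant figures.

Eᵢ/kT = 0.56857, 2.9886, 3.2686.
Z = Σ e^(−Eᵢ/kT) = e^(−0.56857) + e^(−2.9886) + e^(−3.2686) = 0.56633 + 0.050358 + 0.038060 = 0.65475.
P₂ = e^(−E₂/kT) / Z = 0.038060/0.65475 = 0.0581.

0.0581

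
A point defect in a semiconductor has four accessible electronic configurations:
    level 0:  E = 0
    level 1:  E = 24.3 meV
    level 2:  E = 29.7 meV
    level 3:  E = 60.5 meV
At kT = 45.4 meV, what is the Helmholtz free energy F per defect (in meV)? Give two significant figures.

Eᵢ/kT = 0, 0.5352, 0.6542, 1.333.
Z = Σ e^(−Eᵢ/kT) = e^(−0) + e^(−0.5352) + e^(−0.6542) + e^(−1.333) = 1.000 + 0.5856 + 0.5199 + 0.2637 = 2.369.
F = −kT ln Z = −45.4 × ln(2.369) = −45.4 × 0.8625 = -39 meV.

-39 meV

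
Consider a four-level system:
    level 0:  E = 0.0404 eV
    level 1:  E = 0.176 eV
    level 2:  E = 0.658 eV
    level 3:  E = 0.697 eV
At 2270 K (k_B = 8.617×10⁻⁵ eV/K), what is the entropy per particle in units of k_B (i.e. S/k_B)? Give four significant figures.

0.8348

k_BT = 8.617×10⁻⁵ × 2270 K = 0.195606 eV.
Eᵢ/kT = 0.206538, 0.899768, 3.36390, 3.56329.
Z = Σ e^(−Eᵢ/kT) = e^(−0.206538) + e^(−0.899768) + e^(−3.36390) + e^(−3.56329) = 0.813395 + 0.406664 + 0.0346001 + 0.0283454 = 1.28300.
⟨E⟩ = Σ EᵢPᵢ = 0.114542 eV.
S/k_B = ln Z + ⟨E⟩/kT = ln(1.28300) + 0.114542/0.195606 = 0.249201 + 0.585575 = 0.8348.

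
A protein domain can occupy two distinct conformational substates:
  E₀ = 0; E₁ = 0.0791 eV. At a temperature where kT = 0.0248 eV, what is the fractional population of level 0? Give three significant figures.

Eᵢ/kT = 0, 3.1895.
Z = Σ e^(−Eᵢ/kT) = e^(−0) + e^(−3.1895) = 1.0000 + 0.041192 = 1.0412.
P₀ = e^(−E₀/kT) / Z = 1.0000/1.0412 = 0.960.

0.960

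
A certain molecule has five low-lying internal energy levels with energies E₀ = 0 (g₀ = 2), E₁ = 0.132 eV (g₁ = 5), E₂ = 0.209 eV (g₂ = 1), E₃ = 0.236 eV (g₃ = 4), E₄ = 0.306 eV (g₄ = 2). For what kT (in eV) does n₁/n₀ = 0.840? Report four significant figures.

n₁/n₀ = (g₁/g₀) exp[−(E₁−E₀)/kT] = 0.840.
⇒ (E₁−E₀)/kT = ln((5/2)/0.840) = ln(2.97619) = 1.09064.
kT = 0.132 eV / 1.09064 = 0.1210 eV.

0.1210 eV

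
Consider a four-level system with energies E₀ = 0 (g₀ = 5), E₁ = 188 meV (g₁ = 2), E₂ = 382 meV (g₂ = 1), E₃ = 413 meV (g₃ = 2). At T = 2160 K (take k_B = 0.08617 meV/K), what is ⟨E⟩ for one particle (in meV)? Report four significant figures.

45.41 meV

k_BT = 0.08617 × 2160 K = 186.127 meV.
Eᵢ/kT = 0, 1.01006, 2.05236, 2.21892.
Z = Σ gᵢe^(−Eᵢ/kT) = 5·e^(−0) + 2·e^(−1.01006) + 1·e^(−2.05236) + 2·e^(−2.21892) = 5.00000 + 0.728394 + 0.128431 + 0.217453 = 6.07428.
⟨E⟩ = Σ Eᵢ gᵢe^(−Eᵢ/kT) / Z = (0·5.00000 + 188·0.728394 + 382·0.128431 + 413·0.217453) / 6.07428 = 45.41 meV.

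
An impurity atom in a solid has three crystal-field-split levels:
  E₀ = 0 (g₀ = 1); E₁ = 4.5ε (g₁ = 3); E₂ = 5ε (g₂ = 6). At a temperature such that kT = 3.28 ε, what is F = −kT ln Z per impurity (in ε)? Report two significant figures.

Eᵢ/kT = 0, 1.372, 1.524.
Z = Σ gᵢe^(−Eᵢ/kT) = 1·e^(−0) + 3·e^(−1.372) + 6·e^(−1.524) = 1.000 + 0.7608 + 1.307 = 3.068.
F = −kT ln Z = −3.28 × ln(3.068) = −3.28 × 1.121 = -3.7 ε.

-3.7 ε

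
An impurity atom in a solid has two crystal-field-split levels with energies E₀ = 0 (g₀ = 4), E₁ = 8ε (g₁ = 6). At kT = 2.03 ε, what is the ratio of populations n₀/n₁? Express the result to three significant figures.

34.3

n₀/n₁ = (g₀/g₁) exp[−(E₀−E₁)/kT] = (4/6) × exp(−(-8ε)/(2.03ε)) = (4/6) × exp(3.9409) = 34.3.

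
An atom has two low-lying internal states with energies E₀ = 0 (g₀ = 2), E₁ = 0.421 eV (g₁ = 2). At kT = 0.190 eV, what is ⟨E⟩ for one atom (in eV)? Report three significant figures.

0.0414 eV

Eᵢ/kT = 0, 2.2158.
Z = Σ gᵢe^(−Eᵢ/kT) = 2·e^(−0) + 2·e^(−2.2158) = 2.0000 + 0.21813 = 2.2181.
⟨E⟩ = Σ Eᵢ gᵢe^(−Eᵢ/kT) / Z = (0·2.0000 + 0.421·0.21813) / 2.2181 = 0.0414 eV.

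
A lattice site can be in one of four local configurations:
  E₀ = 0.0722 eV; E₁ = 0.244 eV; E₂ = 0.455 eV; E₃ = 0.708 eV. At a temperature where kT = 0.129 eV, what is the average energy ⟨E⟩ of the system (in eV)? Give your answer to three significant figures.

0.125 eV

Eᵢ/kT = 0.55969, 1.8915, 3.5271, 5.4884.
Z = Σ e^(−Eᵢ/kT) = e^(−0.55969) + e^(−1.8915) + e^(−3.5271) + e^(−5.4884) = 0.57139 + 0.15085 + 0.029390 + 0.0041345 = 0.75576.
⟨E⟩ = Σ Eᵢ e^(−Eᵢ/kT) / Z = (0.0722·0.57139 + 0.244·0.15085 + 0.455·0.029390 + 0.708·0.0041345) / 0.75576 = 0.125 eV.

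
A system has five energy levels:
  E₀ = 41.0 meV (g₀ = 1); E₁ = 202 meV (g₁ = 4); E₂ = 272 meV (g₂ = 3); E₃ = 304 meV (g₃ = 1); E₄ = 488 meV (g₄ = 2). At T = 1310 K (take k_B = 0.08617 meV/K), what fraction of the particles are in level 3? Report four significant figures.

0.03918

k_BT = 0.08617 × 1310 K = 112.883 meV.
Eᵢ/kT = 0.363208, 1.78946, 2.40957, 2.69305, 4.32306.
Z = Σ gᵢe^(−Eᵢ/kT) = 1·e^(−0.363208) + 4·e^(−1.78946) + 3·e^(−2.40957) + 1·e^(−2.69305) + 2·e^(−4.32306) = 0.695442 + 0.668201 + 0.269562 + 0.0676742 + 0.0265185 = 1.72740.
P₃ = g₃ e^(−E₃/kT) / Z = 0.0676742/1.72740 = 0.03918.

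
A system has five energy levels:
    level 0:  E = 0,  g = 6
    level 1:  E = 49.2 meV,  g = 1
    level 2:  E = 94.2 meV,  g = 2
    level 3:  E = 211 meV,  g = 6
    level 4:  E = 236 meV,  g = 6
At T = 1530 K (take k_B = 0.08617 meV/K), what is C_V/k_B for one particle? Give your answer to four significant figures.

0.4740

k_BT = 0.08617 × 1530 K = 131.840 meV.
Eᵢ/kT = 0, 0.373180, 0.714502, 1.60042, 1.79005.
Z = Σ gᵢe^(−Eᵢ/kT) = 6·e^(−0) + 1·e^(−0.373180) + 2·e^(−0.714502) + 6·e^(−1.60042) + 6·e^(−1.79005) = 6.00000 + 0.688541 + 0.978872 + 1.21087 + 1.00171 = 9.87999.
⟨E⟩ = 62.5490 meV, ⟨E²⟩ = 12151.2 meV².
C_V/k_B = (⟨E²⟩ − ⟨E⟩²)/(kT)² = (12151.2 − 3912.38)/17381.8 = 0.4740.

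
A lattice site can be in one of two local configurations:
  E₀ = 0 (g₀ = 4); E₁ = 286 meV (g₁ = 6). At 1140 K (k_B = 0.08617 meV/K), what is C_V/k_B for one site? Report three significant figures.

k_BT = 0.08617 × 1140 K = 98.234 meV.
Eᵢ/kT = 0, 2.9114.
Z = Σ gᵢe^(−Eᵢ/kT) = 4·e^(−0) + 6·e^(−2.9114) = 4.0000 + 0.32640 = 4.3264.
⟨E⟩ = 21.577 meV, ⟨E²⟩ = 6171.0 meV².
C_V/k_B = (⟨E²⟩ − ⟨E⟩²)/(kT)² = (6171.0 − 465.57)/9649.9 = 0.591.

0.591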